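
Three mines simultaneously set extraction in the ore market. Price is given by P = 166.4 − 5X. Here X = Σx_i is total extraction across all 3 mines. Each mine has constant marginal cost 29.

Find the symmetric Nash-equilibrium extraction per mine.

A representative mine's profit is π_i = x_i(166.4 − 5X) − 29x_i, with X = x_i + Σ_{j≠i} x_j.
First-order condition: 137.4 − 10x_i − 5Σ_{j≠i} x_j = 0.
Imposing symmetry (x_j = x for all j) turns Σ_{j≠i} x_j into 2x, so 137.4 = 20x and x = 6.87.

6.87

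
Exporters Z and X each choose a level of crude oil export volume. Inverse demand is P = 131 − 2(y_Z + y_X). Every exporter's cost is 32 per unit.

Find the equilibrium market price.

Exporter Z's profit: π = y_Z(131 − 2(y_Z + y_X)) − 32y_Z.
∂π/∂y_Z = 99 − 4y_Z − 2y_X = 0, so y_Z = 24.75 − 0.5y_X.
Setting y_Z = y_X in the reaction function: y_Z = 24.75 − 0.5y_Z, so y_Z = 24.75 / 1.5 = 16.5.
Equilibrium price: P = 131 − 2·33 = 65.

65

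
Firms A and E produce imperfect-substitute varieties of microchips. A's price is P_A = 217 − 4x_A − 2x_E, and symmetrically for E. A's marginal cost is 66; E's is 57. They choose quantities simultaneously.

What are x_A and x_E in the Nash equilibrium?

Firm A's profit: π = x_A(217 − 4x_A − 2x_E) − 66x_A.
∂π/∂x_A = 151 − 8x_A − 2x_E = 0 ⇒ x_A = 18.875 − 0.25x_E.
Similarly x_E = 20 − 0.25x_A.
Substituting the second reaction function into the first: x_A = 18.875 − 0.25(20 − 0.25x_A), which gives 0.9375x_A = 13.875 ⇒ x_A = 14.8.
Then x_E = 20 − 0.25·14.8 = 16.3.

14.8, 16.3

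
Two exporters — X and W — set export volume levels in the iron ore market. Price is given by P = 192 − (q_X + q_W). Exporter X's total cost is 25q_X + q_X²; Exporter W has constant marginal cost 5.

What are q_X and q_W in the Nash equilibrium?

Exporter X's profit: π = q_X(192 − (q_X + q_W)) − 25q_X − q_X².
∂π/∂q_X = 167 − 4q_X − q_W = 0, so q_X = 41.75 − 0.25q_W.
For W: ∂π/∂q_W = 187 − 2q_W − q_X = 0 ⇒ q_W = 93.5 − 0.5q_X.
Substituting the second reaction function into the first: q_X = 41.75 − 0.25(93.5 − 0.5q_X), which gives 0.875q_X = 18.375 ⇒ q_X = 21.
Then q_W = 93.5 − 0.5·21 = 83.

21, 83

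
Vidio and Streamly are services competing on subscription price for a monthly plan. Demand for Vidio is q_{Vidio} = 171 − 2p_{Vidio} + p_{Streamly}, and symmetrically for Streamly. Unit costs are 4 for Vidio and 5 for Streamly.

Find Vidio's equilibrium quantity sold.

Vidio's profit: π = (p_{Vidio} − 4)(171 − 2p_{Vidio} + p_{Streamly}).
∂π/∂p_{Vidio} = 179 − 4p_{Vidio} + p_{Streamly} = 0 ⇒ p_{Vidio} = 44.75 + 0.25p_{Streamly}.
Similarly p_{Streamly} = 45.25 + 0.25p_{Vidio}.
Plugging p_{Streamly} into Vidio's best response: p_{Vidio} = 44.75 + 0.25(45.25 + 0.25p_{Vidio}) ⇒ 0.9375p_{Vidio} = 56.0625, so p_{Vidio} = 59.8.
Then p_{Streamly} = 45.25 + 0.25·59.8 = 60.2.
q_{Vidio} = 171 − 2·59.8 + 60.2 = 111.6.

111.6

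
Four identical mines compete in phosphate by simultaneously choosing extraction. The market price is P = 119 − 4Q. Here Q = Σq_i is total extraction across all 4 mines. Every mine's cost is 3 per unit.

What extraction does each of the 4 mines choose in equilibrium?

5.8

A representative mine's profit is π_i = q_i(119 − 4Q) − 3q_i, with Q = q_i + Σ_{j≠i} q_j.
First-order condition: 116 − 8q_i − 4Σ_{j≠i} q_j = 0.
Imposing symmetry (q_j = q for all j) turns Σ_{j≠i} q_j into 3q, so 116 = 20q and q = 5.8.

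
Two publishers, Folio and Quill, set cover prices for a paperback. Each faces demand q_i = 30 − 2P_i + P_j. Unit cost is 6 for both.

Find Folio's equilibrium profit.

Folio's profit: π = (P_{Folio} − 6)(30 − 2P_{Folio} + P_{Quill}).
∂π/∂P_{Folio} = 42 − 4P_{Folio} + P_{Quill} = 0 ⇒ P_{Folio} = 10.5 + 0.25P_{Quill}.
Setting P_{Folio} = P_{Quill} in the reaction function: P_{Folio} = 10.5 + 0.25P_{Folio}, so P_{Folio} = 10.5 / 0.75 = 14.
q_{Folio} = 30 − 2·14 + 14 = 16.
Profit = (14 − 6)·16 = 128.

128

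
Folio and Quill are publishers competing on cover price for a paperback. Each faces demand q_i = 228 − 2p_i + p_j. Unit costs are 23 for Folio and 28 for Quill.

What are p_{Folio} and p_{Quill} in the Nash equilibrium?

92, 94

Folio's profit: π = (p_{Folio} − 23)(228 − 2p_{Folio} + p_{Quill}).
∂π/∂p_{Folio} = 274 − 4p_{Folio} + p_{Quill} = 0 ⇒ p_{Folio} = 68.5 + 0.25p_{Quill}.
Similarly p_{Quill} = 71 + 0.25p_{Folio}.
Plugging p_{Quill} into Folio's best response: p_{Folio} = 68.5 + 0.25(71 + 0.25p_{Folio}) ⇒ 0.9375p_{Folio} = 86.25, so p_{Folio} = 92.
Then p_{Quill} = 71 + 0.25·92 = 94.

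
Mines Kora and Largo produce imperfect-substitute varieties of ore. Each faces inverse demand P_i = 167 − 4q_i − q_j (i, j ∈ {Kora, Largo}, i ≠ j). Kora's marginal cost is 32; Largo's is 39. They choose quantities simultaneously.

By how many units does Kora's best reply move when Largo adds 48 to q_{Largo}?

-6

Mine Kora's profit: π = q_{Kora}(167 − 4q_{Kora} − q_{Largo}) − 32q_{Kora}.
∂π/∂q_{Kora} = 135 − 8q_{Kora} − q_{Largo} = 0 ⇒ q_{Kora} = 16.875 − 0.125q_{Largo}.
The reaction-function slope is −0.125, so a 48-unit rise in q_{Largo} moves q_{Kora} by −0.125 × 48 = −6. Kora's best response falls — the actions are strategic substitutes.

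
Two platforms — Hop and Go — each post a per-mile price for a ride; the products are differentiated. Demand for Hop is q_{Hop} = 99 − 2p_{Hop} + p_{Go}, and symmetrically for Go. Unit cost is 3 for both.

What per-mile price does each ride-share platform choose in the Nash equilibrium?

Hop's profit: π = (p_{Hop} − 3)(99 − 2p_{Hop} + p_{Go}).
∂π/∂p_{Hop} = 105 − 4p_{Hop} + p_{Go} = 0 ⇒ p_{Hop} = 26.25 + 0.25p_{Go}.
By symmetry p_{Go} = p_{Hop}; substituting into the reaction function, 0.75p_{Hop} = 26.25 and p_{Hop} = 35.

35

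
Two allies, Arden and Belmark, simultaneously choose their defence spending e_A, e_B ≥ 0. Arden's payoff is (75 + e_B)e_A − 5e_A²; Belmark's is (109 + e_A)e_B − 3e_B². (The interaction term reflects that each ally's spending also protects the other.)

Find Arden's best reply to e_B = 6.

Expanding Arden's payoff: 75e_A + e_Be_A − 5e_A².
∂π/∂e_A = 75 + e_B − 10e_A = 0, so e_A = 7.5 + 0.1e_B.
At e_B = 6: e_A = 7.5 + 0.1·6 = 8.1.

8.1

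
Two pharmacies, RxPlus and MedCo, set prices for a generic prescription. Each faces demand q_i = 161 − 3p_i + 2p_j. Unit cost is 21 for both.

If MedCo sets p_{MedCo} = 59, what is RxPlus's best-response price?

57

RxPlus's profit: π = (p_{RxPlus} − 21)(161 − 3p_{RxPlus} + 2p_{MedCo}).
∂π/∂p_{RxPlus} = 224 − 6p_{RxPlus} + 2p_{MedCo} = 0 ⇒ p_{RxPlus} = 112/3 + (1/3)p_{MedCo}.
At p_{MedCo} = 59: p_{RxPlus} = 112/3 + (1/3)·59 = 57.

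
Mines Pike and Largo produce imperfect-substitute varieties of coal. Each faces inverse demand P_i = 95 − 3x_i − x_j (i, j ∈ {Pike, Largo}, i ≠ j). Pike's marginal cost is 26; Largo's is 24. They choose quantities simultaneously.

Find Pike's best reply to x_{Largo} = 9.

Mine Pike's profit: π = x_{Pike}(95 − 3x_{Pike} − x_{Largo}) − 26x_{Pike}.
∂π/∂x_{Pike} = 69 − 6x_{Pike} − x_{Largo} = 0 ⇒ x_{Pike} = 11.5 − (1/6)x_{Largo}.
At x_{Largo} = 9: x_{Pike} = 11.5 − (1/6)·9 = 10.

10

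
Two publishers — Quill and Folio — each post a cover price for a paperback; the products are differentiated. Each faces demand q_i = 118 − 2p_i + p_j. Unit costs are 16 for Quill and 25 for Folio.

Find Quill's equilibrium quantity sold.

70.4

Quill's profit: π = (p_{Quill} − 16)(118 − 2p_{Quill} + p_{Folio}).
∂π/∂p_{Quill} = 150 − 4p_{Quill} + p_{Folio} = 0 ⇒ p_{Quill} = 37.5 + 0.25p_{Folio}.
Similarly p_{Folio} = 42 + 0.25p_{Quill}.
Solving the two reaction functions simultaneously: (1 − (0.25)(0.25))p_{Quill} = 37.5 + 0.25·42, so 0.9375p_{Quill} = 48 and p_{Quill} = 51.2.
Then p_{Folio} = 42 + 0.25·51.2 = 54.8.
q_{Quill} = 118 − 2·51.2 + 54.8 = 70.4.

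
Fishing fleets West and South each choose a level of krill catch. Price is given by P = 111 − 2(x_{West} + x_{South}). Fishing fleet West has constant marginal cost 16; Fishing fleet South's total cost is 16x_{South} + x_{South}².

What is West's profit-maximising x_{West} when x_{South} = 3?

22.25

Fishing fleet West's profit: π = x_{West}(111 − 2(x_{West} + x_{South})) − 16x_{West}.
∂π/∂x_{West} = 95 − 4x_{West} − 2x_{South} = 0, so x_{West} = 23.75 − 0.5x_{South}.
At x_{South} = 3: x_{West} = 23.75 − 0.5·3 = 22.25.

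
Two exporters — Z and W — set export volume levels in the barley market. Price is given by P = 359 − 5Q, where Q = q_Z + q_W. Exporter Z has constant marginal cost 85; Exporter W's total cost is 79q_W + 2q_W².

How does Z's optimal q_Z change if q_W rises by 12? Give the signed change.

Exporter Z's profit: π = q_Z(359 − 5(q_Z + q_W)) − 85q_Z.
∂π/∂q_Z = 274 − 10q_Z − 5q_W = 0, so q_Z = 27.4 − 0.5q_W.
The reaction-function slope is −0.5, so a 12-unit rise in q_W moves q_Z by −0.5 × 12 = −6. Z's best response falls — the actions are strategic substitutes.

-6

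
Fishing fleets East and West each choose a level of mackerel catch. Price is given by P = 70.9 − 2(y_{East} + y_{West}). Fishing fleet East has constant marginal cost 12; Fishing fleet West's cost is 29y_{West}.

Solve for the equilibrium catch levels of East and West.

12.65, 4.15

Fishing fleet East's profit: π = y_{East}(70.9 − 2(y_{East} + y_{West})) − 12y_{East}.
∂π/∂y_{East} = 58.9 − 4y_{East} − 2y_{West} = 0, so y_{East} = 14.725 − 0.5y_{West}.
By the same steps for West: y_{West} = 10.475 − 0.5y_{East}.
Plugging y_{West} into East's best response: y_{East} = 14.725 − 0.5(10.475 − 0.5y_{East}) ⇒ 0.75y_{East} = 9.4875, so y_{East} = 12.65.
Then y_{West} = 10.475 − 0.5·12.65 = 4.15.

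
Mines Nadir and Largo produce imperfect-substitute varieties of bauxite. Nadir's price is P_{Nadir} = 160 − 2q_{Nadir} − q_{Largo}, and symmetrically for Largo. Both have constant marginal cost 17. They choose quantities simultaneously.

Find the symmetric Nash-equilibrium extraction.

28.6

Mine Nadir's profit: π = q_{Nadir}(160 − 2q_{Nadir} − q_{Largo}) − 17q_{Nadir}.
∂π/∂q_{Nadir} = 143 − 4q_{Nadir} − q_{Largo} = 0 ⇒ q_{Nadir} = 35.75 − 0.25q_{Largo}.
By symmetry q_{Largo} = q_{Nadir}; substituting into the reaction function, 1.25q_{Nadir} = 35.75 and q_{Nadir} = 28.6.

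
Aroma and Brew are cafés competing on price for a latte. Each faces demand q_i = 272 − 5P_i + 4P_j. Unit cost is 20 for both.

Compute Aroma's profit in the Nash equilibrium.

8820

Aroma's profit: π = (P_{Aroma} − 20)(272 − 5P_{Aroma} + 4P_{Brew}).
∂π/∂P_{Aroma} = 372 − 10P_{Aroma} + 4P_{Brew} = 0 ⇒ P_{Aroma} = 37.2 + 0.4P_{Brew}.
Setting P_{Aroma} = P_{Brew} in the reaction function: P_{Aroma} = 37.2 + 0.4P_{Aroma}, so P_{Aroma} = 37.2 / 0.6 = 62.
q_{Aroma} = 272 − 5·62 + 4·62 = 210.
Profit = (62 − 20)·210 = 8820.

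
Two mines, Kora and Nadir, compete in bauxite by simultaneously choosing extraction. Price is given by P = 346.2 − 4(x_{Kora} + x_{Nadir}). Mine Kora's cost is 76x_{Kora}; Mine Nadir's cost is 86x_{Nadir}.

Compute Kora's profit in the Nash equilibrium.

Mine Kora's profit: π = x_{Kora}(346.2 − 4(x_{Kora} + x_{Nadir})) − 76x_{Kora}.
∂π/∂x_{Kora} = 270.2 − 8x_{Kora} − 4x_{Nadir} = 0, so x_{Kora} = 33.775 − 0.5x_{Nadir}.
By the same steps for Nadir: x_{Nadir} = 32.525 − 0.5x_{Kora}.
Plugging x_{Nadir} into Kora's best response: x_{Kora} = 33.775 − 0.5(32.525 − 0.5x_{Kora}) ⇒ 0.75x_{Kora} = 17.5125, so x_{Kora} = 23.35.
Then x_{Nadir} = 32.525 − 0.5·23.35 = 20.85.
Price P = 346.2 − 4·44.2 = 169.4.
Kora's profit: (169.4 − 76)·23.35 = 2180.89.

2180.89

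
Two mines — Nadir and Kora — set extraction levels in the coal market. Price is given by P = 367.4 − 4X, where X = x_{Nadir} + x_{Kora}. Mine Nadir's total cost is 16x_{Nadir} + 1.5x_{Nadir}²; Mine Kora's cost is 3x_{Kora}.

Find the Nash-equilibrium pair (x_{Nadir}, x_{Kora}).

18.8, 36.15

Mine Nadir's profit: π = x_{Nadir}(367.4 − 4(x_{Nadir} + x_{Kora})) − 16x_{Nadir} − 1.5x_{Nadir}².
∂π/∂x_{Nadir} = 351.4 − 11x_{Nadir} − 4x_{Kora} = 0, so x_{Nadir} = 1757/55 − (4/11)x_{Kora}.
For Kora: ∂π/∂x_{Kora} = 364.4 − 8x_{Kora} − 4x_{Nadir} = 0 ⇒ x_{Kora} = 45.55 − 0.5x_{Nadir}.
Substituting the second reaction function into the first: x_{Nadir} = 1757/55 − (4/11)(45.55 − 0.5x_{Nadir}), which gives (9/11)x_{Nadir} = 846/55 ⇒ x_{Nadir} = 18.8.
Then x_{Kora} = 45.55 − 0.5·18.8 = 36.15.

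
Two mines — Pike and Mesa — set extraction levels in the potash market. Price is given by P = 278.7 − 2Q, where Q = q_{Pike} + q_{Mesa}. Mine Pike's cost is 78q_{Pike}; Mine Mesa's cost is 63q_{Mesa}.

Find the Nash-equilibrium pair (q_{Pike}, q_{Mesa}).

30.95, 38.45

Mine Pike's profit: π = q_{Pike}(278.7 − 2(q_{Pike} + q_{Mesa})) − 78q_{Pike}.
∂π/∂q_{Pike} = 200.7 − 4q_{Pike} − 2q_{Mesa} = 0, so q_{Pike} = 50.175 − 0.5q_{Mesa}.
By the same steps for Mesa: q_{Mesa} = 53.925 − 0.5q_{Pike}.
Substituting the second reaction function into the first: q_{Pike} = 50.175 − 0.5(53.925 − 0.5q_{Pike}), which gives 0.75q_{Pike} = 23.2125 ⇒ q_{Pike} = 30.95.
Then q_{Mesa} = 53.925 − 0.5·30.95 = 38.45.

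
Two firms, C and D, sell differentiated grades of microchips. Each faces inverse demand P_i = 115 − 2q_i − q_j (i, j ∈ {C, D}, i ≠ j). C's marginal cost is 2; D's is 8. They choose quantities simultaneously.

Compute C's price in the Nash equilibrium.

Firm C's profit: π = q_C(115 − 2q_C − q_D) − 2q_C.
∂π/∂q_C = 113 − 4q_C − q_D = 0 ⇒ q_C = 28.25 − 0.25q_D.
Similarly q_D = 26.75 − 0.25q_C.
Substituting the second reaction function into the first: q_C = 28.25 − 0.25(26.75 − 0.25q_C), which gives 0.9375q_C = 21.5625 ⇒ q_C = 23.
Then q_D = 26.75 − 0.25·23 = 21.
P_C = 115 − 2·23 − 21 = 48.

48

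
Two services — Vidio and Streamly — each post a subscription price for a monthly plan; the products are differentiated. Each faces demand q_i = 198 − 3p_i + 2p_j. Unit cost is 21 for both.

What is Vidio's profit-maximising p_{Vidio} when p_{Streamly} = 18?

49.5

Vidio's profit: π = (p_{Vidio} − 21)(198 − 3p_{Vidio} + 2p_{Streamly}).
∂π/∂p_{Vidio} = 261 − 6p_{Vidio} + 2p_{Streamly} = 0 ⇒ p_{Vidio} = 43.5 + (1/3)p_{Streamly}.
At p_{Streamly} = 18: p_{Vidio} = 43.5 + (1/3)·18 = 49.5.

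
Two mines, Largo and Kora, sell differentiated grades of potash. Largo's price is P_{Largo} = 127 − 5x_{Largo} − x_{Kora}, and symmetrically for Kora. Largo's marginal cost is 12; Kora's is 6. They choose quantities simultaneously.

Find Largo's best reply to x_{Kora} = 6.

Mine Largo's profit: π = x_{Largo}(127 − 5x_{Largo} − x_{Kora}) − 12x_{Largo}.
∂π/∂x_{Largo} = 115 − 10x_{Largo} − x_{Kora} = 0 ⇒ x_{Largo} = 11.5 − 0.1x_{Kora}.
At x_{Kora} = 6: x_{Largo} = 11.5 − 0.1·6 = 10.9.

10.9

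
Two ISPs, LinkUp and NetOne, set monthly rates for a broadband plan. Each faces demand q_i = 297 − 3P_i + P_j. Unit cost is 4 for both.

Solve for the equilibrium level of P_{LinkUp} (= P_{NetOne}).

61.8

LinkUp's profit: π = (P_{LinkUp} − 4)(297 − 3P_{LinkUp} + P_{NetOne}).
∂π/∂P_{LinkUp} = 309 − 6P_{LinkUp} + P_{NetOne} = 0 ⇒ P_{LinkUp} = 51.5 + (1/6)P_{NetOne}.
The game is symmetric, so in equilibrium P_{NetOne} = P_{LinkUp}: the reaction function gives (5/6)P_{LinkUp} = 51.5, hence P_{LinkUp} = 61.8.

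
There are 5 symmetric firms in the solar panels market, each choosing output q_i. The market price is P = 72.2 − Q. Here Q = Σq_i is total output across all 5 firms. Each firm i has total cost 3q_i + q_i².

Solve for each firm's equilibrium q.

8.65

A representative firm's profit is π_i = q_i(72.2 − Q) − 3q_i − q_i², with Q = q_i + Σ_{j≠i} q_j.
First-order condition: 69.2 − 4q_i − Σ_{j≠i} q_j = 0.
With identical firms, set every q_j = q: then 69.2 − 4q − 4q = 0, i.e. q = 69.2/8 = 8.65.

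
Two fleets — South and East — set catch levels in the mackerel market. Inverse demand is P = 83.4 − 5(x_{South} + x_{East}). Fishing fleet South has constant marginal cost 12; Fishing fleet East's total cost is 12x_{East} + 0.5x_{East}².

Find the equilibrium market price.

Fishing fleet South's profit: π = x_{South}(83.4 − 5(x_{South} + x_{East})) − 12x_{South}.
∂π/∂x_{South} = 71.4 − 10x_{South} − 5x_{East} = 0, so x_{South} = 7.14 − 0.5x_{East}.
For East: ∂π/∂x_{East} = 71.4 − 11x_{East} − 5x_{South} = 0 ⇒ x_{East} = 357/55 − (5/11)x_{South}.
Substituting the second reaction function into the first: x_{South} = 7.14 − 0.5(357/55 − (5/11)x_{South}), which gives (17/22)x_{South} = 1071/275 ⇒ x_{South} = 5.04.
Then x_{East} = 357/55 − (5/11)·5.04 = 4.2.
Equilibrium price: P = 83.4 − 5·9.24 = 37.2.

37.2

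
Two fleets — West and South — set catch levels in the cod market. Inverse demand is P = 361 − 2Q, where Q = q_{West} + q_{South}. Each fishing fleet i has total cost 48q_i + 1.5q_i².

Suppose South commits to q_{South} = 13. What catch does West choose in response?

41

Fishing fleet West's profit: π = q_{West}(361 − 2(q_{West} + q_{South})) − 48q_{West} − 1.5q_{West}².
∂π/∂q_{West} = 313 − 7q_{West} − 2q_{South} = 0, so q_{West} = 313/7 − (2/7)q_{South}.
At q_{South} = 13: q_{West} = 313/7 − (2/7)·13 = 41.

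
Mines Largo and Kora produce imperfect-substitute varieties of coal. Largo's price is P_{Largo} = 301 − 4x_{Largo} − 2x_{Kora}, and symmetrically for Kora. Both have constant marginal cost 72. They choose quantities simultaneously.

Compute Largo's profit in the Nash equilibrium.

2097.64

Mine Largo's profit: π = x_{Largo}(301 − 4x_{Largo} − 2x_{Kora}) − 72x_{Largo}.
∂π/∂x_{Largo} = 229 − 8x_{Largo} − 2x_{Kora} = 0 ⇒ x_{Largo} = 28.625 − 0.25x_{Kora}.
Setting x_{Largo} = x_{Kora} in the reaction function: x_{Largo} = 28.625 − 0.25x_{Largo}, so x_{Largo} = 28.625 / 1.25 = 22.9.
P_{Largo} = 301 − 4·22.9 − 2·22.9 = 163.6.
Profit = (163.6 − 72)·22.9 = 2097.64.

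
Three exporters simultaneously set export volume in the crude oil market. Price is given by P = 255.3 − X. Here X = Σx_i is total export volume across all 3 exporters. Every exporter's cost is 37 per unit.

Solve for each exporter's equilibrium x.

54.575

A representative exporter's profit is π_i = x_i(255.3 − X) − 37x_i, with X = x_i + Σ_{j≠i} x_j.
First-order condition: 218.3 − 2x_i − Σ_{j≠i} x_j = 0.
Imposing symmetry (x_j = x for all j) turns Σ_{j≠i} x_j into 2x, so 218.3 = 4x and x = 54.575.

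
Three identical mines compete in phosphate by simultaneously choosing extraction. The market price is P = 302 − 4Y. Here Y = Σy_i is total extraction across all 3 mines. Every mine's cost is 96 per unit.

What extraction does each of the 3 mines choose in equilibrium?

12.875

A representative mine's profit is π_i = y_i(302 − 4Y) − 96y_i, with Y = y_i + Σ_{j≠i} y_j.
First-order condition: 206 − 8y_i − 4Σ_{j≠i} y_j = 0.
In a symmetric equilibrium every mine chooses the same y, so Σ_{j≠i} y_j = 2y. The condition becomes 206 − 16y = 0, giving y = 206/16 = 12.875.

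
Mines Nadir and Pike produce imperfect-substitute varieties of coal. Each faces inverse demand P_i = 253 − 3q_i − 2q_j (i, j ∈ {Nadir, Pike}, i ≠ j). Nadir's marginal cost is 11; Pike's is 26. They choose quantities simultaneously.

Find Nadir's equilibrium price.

Mine Nadir's profit: π = q_{Nadir}(253 − 3q_{Nadir} − 2q_{Pike}) − 11q_{Nadir}.
∂π/∂q_{Nadir} = 242 − 6q_{Nadir} − 2q_{Pike} = 0 ⇒ q_{Nadir} = 121/3 − (1/3)q_{Pike}.
Similarly q_{Pike} = 227/6 − (1/3)q_{Nadir}.
Plugging q_{Pike} into Nadir's best response: q_{Nadir} = 121/3 − (1/3)(227/6 − (1/3)q_{Nadir}) ⇒ (8/9)q_{Nadir} = 499/18, so q_{Nadir} = 31.1875.
Then q_{Pike} = 227/6 − (1/3)·31.1875 = 27.4375.
P_{Nadir} = 253 − 3·31.1875 − 2·27.4375 = 104.5625.

104.5625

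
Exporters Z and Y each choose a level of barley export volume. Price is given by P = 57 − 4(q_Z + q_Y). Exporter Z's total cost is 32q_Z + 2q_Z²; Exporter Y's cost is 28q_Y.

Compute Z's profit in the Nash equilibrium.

Exporter Z's profit: π = q_Z(57 − 4(q_Z + q_Y)) − 32q_Z − 2q_Z².
∂π/∂q_Z = 25 − 12q_Z − 4q_Y = 0, so q_Z = 25/12 − (1/3)q_Y.
For Y: ∂π/∂q_Y = 29 − 8q_Y − 4q_Z = 0 ⇒ q_Y = 3.625 − 0.5q_Z.
Solving the two reaction functions simultaneously: (1 − (−1/3)(−0.5))q_Z = 25/12 − (1/3)·3.625, so (5/6)q_Z = 0.875 and q_Z = 1.05.
Then q_Y = 3.625 − 0.5·1.05 = 3.1.
Price P = 57 − 4·4.15 = 40.4.
Z's profit: (40.4 − 32)·1.05 − 2(1.05)² = 6.615.

6.615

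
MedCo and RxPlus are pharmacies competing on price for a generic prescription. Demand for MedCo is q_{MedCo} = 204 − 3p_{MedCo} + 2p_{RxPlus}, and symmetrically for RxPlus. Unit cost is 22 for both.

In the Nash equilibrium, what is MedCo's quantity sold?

MedCo's profit: π = (p_{MedCo} − 22)(204 − 3p_{MedCo} + 2p_{RxPlus}).
∂π/∂p_{MedCo} = 270 − 6p_{MedCo} + 2p_{RxPlus} = 0 ⇒ p_{MedCo} = 45 + (1/3)p_{RxPlus}.
Setting p_{MedCo} = p_{RxPlus} in the reaction function: p_{MedCo} = 45 + (1/3)p_{MedCo}, so p_{MedCo} = 45 / (2/3) = 67.5.
q_{MedCo} = 204 − 3·67.5 + 2·67.5 = 136.5.

136.5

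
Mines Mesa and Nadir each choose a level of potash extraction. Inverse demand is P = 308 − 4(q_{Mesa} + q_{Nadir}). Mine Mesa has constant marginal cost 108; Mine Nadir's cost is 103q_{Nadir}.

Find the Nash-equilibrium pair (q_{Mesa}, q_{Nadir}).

Mine Mesa's profit: π = q_{Mesa}(308 − 4(q_{Mesa} + q_{Nadir})) − 108q_{Mesa}.
∂π/∂q_{Mesa} = 200 − 8q_{Mesa} − 4q_{Nadir} = 0, so q_{Mesa} = 25 − 0.5q_{Nadir}.
By the same steps for Nadir: q_{Nadir} = 25.625 − 0.5q_{Mesa}.
Solving the two reaction functions simultaneously: (1 − (−0.5)(−0.5))q_{Mesa} = 25 − 0.5·25.625, so 0.75q_{Mesa} = 12.1875 and q_{Mesa} = 16.25.
Then q_{Nadir} = 25.625 − 0.5·16.25 = 17.5.

16.25, 17.5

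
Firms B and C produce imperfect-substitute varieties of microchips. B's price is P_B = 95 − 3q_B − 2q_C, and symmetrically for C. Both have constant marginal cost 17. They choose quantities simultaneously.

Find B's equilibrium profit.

285.1875

Firm B's profit: π = q_B(95 − 3q_B − 2q_C) − 17q_B.
∂π/∂q_B = 78 − 6q_B − 2q_C = 0 ⇒ q_B = 13 − (1/3)q_C.
By symmetry q_C = q_B; substituting into the reaction function, (4/3)q_B = 13 and q_B = 9.75.
P_B = 95 − 3·9.75 − 2·9.75 = 46.25.
Profit = (46.25 − 17)·9.75 = 285.1875.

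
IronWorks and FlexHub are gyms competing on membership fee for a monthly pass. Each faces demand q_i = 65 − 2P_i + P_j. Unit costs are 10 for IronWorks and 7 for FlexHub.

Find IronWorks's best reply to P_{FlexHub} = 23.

IronWorks's profit: π = (P_{IronWorks} − 10)(65 − 2P_{IronWorks} + P_{FlexHub}).
∂π/∂P_{IronWorks} = 85 − 4P_{IronWorks} + P_{FlexHub} = 0 ⇒ P_{IronWorks} = 21.25 + 0.25P_{FlexHub}.
At P_{FlexHub} = 23: P_{IronWorks} = 21.25 + 0.25·23 = 27.

27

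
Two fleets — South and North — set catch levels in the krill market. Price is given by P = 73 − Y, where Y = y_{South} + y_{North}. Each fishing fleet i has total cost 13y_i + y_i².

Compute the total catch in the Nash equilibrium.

Fishing fleet South's profit: π = y_{South}(73 − (y_{South} + y_{North})) − 13y_{South} − y_{South}².
∂π/∂y_{South} = 60 − 4y_{South} − y_{North} = 0, so y_{South} = 15 − 0.25y_{North}.
The game is symmetric, so in equilibrium y_{North} = y_{South}: the reaction function gives 1.25y_{South} = 15, hence y_{South} = 12.
Total catch: 12 + 12 = 24.

24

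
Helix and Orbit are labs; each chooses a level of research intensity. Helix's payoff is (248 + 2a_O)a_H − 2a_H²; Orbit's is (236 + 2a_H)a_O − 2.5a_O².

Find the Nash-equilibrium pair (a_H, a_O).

Expanding Helix's payoff: 248a_H + 2a_Oa_H − 2a_H².
∂π/∂a_H = 248 + 2a_O − 4a_H = 0, so a_H = 62 + 0.5a_O.
Likewise for Orbit: a_O = 47.2 + 0.4a_H.
Substituting the second reaction function into the first: a_H = 62 + 0.5(47.2 + 0.4a_H), which gives 0.8a_H = 85.6 ⇒ a_H = 107.
Then a_O = 47.2 + 0.4·107 = 90.

107, 90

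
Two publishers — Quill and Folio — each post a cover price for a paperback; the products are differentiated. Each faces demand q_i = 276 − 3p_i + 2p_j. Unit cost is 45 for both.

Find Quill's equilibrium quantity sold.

173.25

Quill's profit: π = (p_{Quill} − 45)(276 − 3p_{Quill} + 2p_{Folio}).
∂π/∂p_{Quill} = 411 − 6p_{Quill} + 2p_{Folio} = 0 ⇒ p_{Quill} = 68.5 + (1/3)p_{Folio}.
Setting p_{Quill} = p_{Folio} in the reaction function: p_{Quill} = 68.5 + (1/3)p_{Quill}, so p_{Quill} = 68.5 / (2/3) = 102.75.
q_{Quill} = 276 − 3·102.75 + 2·102.75 = 173.25.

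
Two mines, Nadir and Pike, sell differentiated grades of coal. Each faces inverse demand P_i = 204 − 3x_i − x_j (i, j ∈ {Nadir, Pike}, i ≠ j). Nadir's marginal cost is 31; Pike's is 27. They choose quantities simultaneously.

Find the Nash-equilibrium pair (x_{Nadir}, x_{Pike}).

Mine Nadir's profit: π = x_{Nadir}(204 − 3x_{Nadir} − x_{Pike}) − 31x_{Nadir}.
∂π/∂x_{Nadir} = 173 − 6x_{Nadir} − x_{Pike} = 0 ⇒ x_{Nadir} = 173/6 − (1/6)x_{Pike}.
Similarly x_{Pike} = 29.5 − (1/6)x_{Nadir}.
Solving the two reaction functions simultaneously: (1 − (−1/6)(−1/6))x_{Nadir} = 173/6 − (1/6)·29.5, so (35/36)x_{Nadir} = 287/12 and x_{Nadir} = 24.6.
Then x_{Pike} = 29.5 − (1/6)·24.6 = 25.4.

24.6, 25.4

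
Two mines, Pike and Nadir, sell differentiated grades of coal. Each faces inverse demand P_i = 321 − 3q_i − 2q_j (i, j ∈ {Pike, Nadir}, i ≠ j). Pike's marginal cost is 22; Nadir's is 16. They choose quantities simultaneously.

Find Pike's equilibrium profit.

Mine Pike's profit: π = q_{Pike}(321 − 3q_{Pike} − 2q_{Nadir}) − 22q_{Pike}.
∂π/∂q_{Pike} = 299 − 6q_{Pike} − 2q_{Nadir} = 0 ⇒ q_{Pike} = 299/6 − (1/3)q_{Nadir}.
Similarly q_{Nadir} = 305/6 − (1/3)q_{Pike}.
Solving the two reaction functions simultaneously: (1 − (−1/3)(−1/3))q_{Pike} = 299/6 − (1/3)·(305/6), so (8/9)q_{Pike} = 296/9 and q_{Pike} = 37.
Then q_{Nadir} = 305/6 − (1/3)·37 = 38.5.
P_{Pike} = 321 − 3·37 − 2·38.5 = 133.
Profit = (133 − 22)·37 = 4107.

4107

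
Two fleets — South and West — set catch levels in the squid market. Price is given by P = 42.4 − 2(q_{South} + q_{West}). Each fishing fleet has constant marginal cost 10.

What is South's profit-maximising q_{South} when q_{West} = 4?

Fishing fleet South's profit: π = q_{South}(42.4 − 2(q_{South} + q_{West})) − 10q_{South}.
∂π/∂q_{South} = 32.4 − 4q_{South} − 2q_{West} = 0, so q_{South} = 8.1 − 0.5q_{West}.
At q_{West} = 4: q_{South} = 8.1 − 0.5·4 = 6.1.

6.1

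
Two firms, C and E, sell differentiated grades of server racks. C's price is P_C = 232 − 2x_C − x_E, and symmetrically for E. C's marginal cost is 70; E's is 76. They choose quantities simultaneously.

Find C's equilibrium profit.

2151.68

Firm C's profit: π = x_C(232 − 2x_C − x_E) − 70x_C.
∂π/∂x_C = 162 − 4x_C − x_E = 0 ⇒ x_C = 40.5 − 0.25x_E.
Similarly x_E = 39 − 0.25x_C.
Plugging x_E into C's best response: x_C = 40.5 − 0.25(39 − 0.25x_C) ⇒ 0.9375x_C = 30.75, so x_C = 32.8.
Then x_E = 39 − 0.25·32.8 = 30.8.
P_C = 232 − 2·32.8 − 30.8 = 135.6.
Profit = (135.6 − 70)·32.8 = 2151.68.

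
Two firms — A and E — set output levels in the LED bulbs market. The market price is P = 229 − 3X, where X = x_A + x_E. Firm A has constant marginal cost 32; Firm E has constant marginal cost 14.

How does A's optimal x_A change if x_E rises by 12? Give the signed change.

Firm A's profit: π = x_A(229 − 3(x_A + x_E)) − 32x_A.
∂π/∂x_A = 197 − 6x_A − 3x_E = 0, so x_A = 197/6 − 0.5x_E.
The reaction-function slope is −0.5, so a 12-unit rise in x_E moves x_A by −0.5 × 12 = −6. A's best response falls — the actions are strategic substitutes.

-6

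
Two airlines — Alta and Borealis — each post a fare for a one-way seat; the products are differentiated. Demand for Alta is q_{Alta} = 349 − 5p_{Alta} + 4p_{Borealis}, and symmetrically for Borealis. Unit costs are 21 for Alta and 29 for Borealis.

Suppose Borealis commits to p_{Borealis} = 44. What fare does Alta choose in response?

Alta's profit: π = (p_{Alta} − 21)(349 − 5p_{Alta} + 4p_{Borealis}).
∂π/∂p_{Alta} = 454 − 10p_{Alta} + 4p_{Borealis} = 0 ⇒ p_{Alta} = 45.4 + 0.4p_{Borealis}.
At p_{Borealis} = 44: p_{Alta} = 45.4 + 0.4·44 = 63.

63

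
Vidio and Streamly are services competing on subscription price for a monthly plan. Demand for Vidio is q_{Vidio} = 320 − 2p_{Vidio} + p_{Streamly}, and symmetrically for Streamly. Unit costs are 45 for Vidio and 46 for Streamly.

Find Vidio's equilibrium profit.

16854.48

Vidio's profit: π = (p_{Vidio} − 45)(320 − 2p_{Vidio} + p_{Streamly}).
∂π/∂p_{Vidio} = 410 − 4p_{Vidio} + p_{Streamly} = 0 ⇒ p_{Vidio} = 102.5 + 0.25p_{Streamly}.
Similarly p_{Streamly} = 103 + 0.25p_{Vidio}.
Substituting the second reaction function into the first: p_{Vidio} = 102.5 + 0.25(103 + 0.25p_{Vidio}), which gives 0.9375p_{Vidio} = 128.25 ⇒ p_{Vidio} = 136.8.
Then p_{Streamly} = 103 + 0.25·136.8 = 137.2.
q_{Vidio} = 320 − 2·136.8 + 137.2 = 183.6.
Profit = (136.8 − 45)·183.6 = 16854.48.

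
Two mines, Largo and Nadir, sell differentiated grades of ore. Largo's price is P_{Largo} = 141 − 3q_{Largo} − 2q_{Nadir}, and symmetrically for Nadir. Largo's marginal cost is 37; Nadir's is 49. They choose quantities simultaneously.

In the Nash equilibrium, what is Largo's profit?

567.1875

Mine Largo's profit: π = q_{Largo}(141 − 3q_{Largo} − 2q_{Nadir}) − 37q_{Largo}.
∂π/∂q_{Largo} = 104 − 6q_{Largo} − 2q_{Nadir} = 0 ⇒ q_{Largo} = 52/3 − (1/3)q_{Nadir}.
Similarly q_{Nadir} = 46/3 − (1/3)q_{Largo}.
Substituting the second reaction function into the first: q_{Largo} = 52/3 − (1/3)(46/3 − (1/3)q_{Largo}), which gives (8/9)q_{Largo} = 110/9 ⇒ q_{Largo} = 13.75.
Then q_{Nadir} = 46/3 − (1/3)·13.75 = 10.75.
P_{Largo} = 141 − 3·13.75 − 2·10.75 = 78.25.
Profit = (78.25 − 37)·13.75 = 567.1875.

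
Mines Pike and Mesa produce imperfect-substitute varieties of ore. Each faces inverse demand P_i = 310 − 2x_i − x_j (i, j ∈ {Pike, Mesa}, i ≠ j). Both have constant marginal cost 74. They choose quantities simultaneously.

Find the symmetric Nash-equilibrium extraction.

47.2

Mine Pike's profit: π = x_{Pike}(310 − 2x_{Pike} − x_{Mesa}) − 74x_{Pike}.
∂π/∂x_{Pike} = 236 − 4x_{Pike} − x_{Mesa} = 0 ⇒ x_{Pike} = 59 − 0.25x_{Mesa}.
Setting x_{Pike} = x_{Mesa} in the reaction function: x_{Pike} = 59 − 0.25x_{Pike}, so x_{Pike} = 59 / 1.25 = 47.2.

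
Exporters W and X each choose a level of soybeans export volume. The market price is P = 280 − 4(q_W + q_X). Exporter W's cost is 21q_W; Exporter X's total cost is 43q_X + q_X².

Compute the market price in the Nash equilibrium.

123.625

Exporter W's profit: π = q_W(280 − 4(q_W + q_X)) − 21q_W.
∂π/∂q_W = 259 − 8q_W − 4q_X = 0, so q_W = 32.375 − 0.5q_X.
For X: ∂π/∂q_X = 237 − 10q_X − 4q_W = 0 ⇒ q_X = 23.7 − 0.4q_W.
Substituting the second reaction function into the first: q_W = 32.375 − 0.5(23.7 − 0.4q_W), which gives 0.8q_W = 20.525 ⇒ q_W = 821/32.
Then q_X = 23.7 − 0.4·(821/32) = 13.4375.
Equilibrium price: P = 280 − 4·(1251/32) = 123.625.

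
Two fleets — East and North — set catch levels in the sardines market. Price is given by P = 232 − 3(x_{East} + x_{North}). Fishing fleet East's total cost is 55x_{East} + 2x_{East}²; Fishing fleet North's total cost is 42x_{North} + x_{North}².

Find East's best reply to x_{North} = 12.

14.1

Fishing fleet East's profit: π = x_{East}(232 − 3(x_{East} + x_{North})) − 55x_{East} − 2x_{East}².
∂π/∂x_{East} = 177 − 10x_{East} − 3x_{North} = 0, so x_{East} = 17.7 − 0.3x_{North}.
At x_{North} = 12: x_{East} = 17.7 − 0.3·12 = 14.1.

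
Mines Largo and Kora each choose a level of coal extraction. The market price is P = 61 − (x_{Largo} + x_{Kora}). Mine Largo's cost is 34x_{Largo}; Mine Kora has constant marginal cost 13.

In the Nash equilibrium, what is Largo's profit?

Mine Largo's profit: π = x_{Largo}(61 − (x_{Largo} + x_{Kora})) − 34x_{Largo}.
∂π/∂x_{Largo} = 27 − 2x_{Largo} − x_{Kora} = 0, so x_{Largo} = 13.5 − 0.5x_{Kora}.
By the same steps for Kora: x_{Kora} = 24 − 0.5x_{Largo}.
Plugging x_{Kora} into Largo's best response: x_{Largo} = 13.5 − 0.5(24 − 0.5x_{Largo}) ⇒ 0.75x_{Largo} = 1.5, so x_{Largo} = 2.
Then x_{Kora} = 24 − 0.5·2 = 23.
Price P = 61 − 25 = 36.
Largo's profit: (36 − 34)·2 = 4.

4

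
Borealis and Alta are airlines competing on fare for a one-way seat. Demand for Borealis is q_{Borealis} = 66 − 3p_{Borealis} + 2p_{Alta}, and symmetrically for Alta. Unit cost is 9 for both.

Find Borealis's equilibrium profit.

609.1875

Borealis's profit: π = (p_{Borealis} − 9)(66 − 3p_{Borealis} + 2p_{Alta}).
∂π/∂p_{Borealis} = 93 − 6p_{Borealis} + 2p_{Alta} = 0 ⇒ p_{Borealis} = 15.5 + (1/3)p_{Alta}.
Setting p_{Borealis} = p_{Alta} in the reaction function: p_{Borealis} = 15.5 + (1/3)p_{Borealis}, so p_{Borealis} = 15.5 / (2/3) = 23.25.
q_{Borealis} = 66 − 3·23.25 + 2·23.25 = 42.75.
Profit = (23.25 − 9)·42.75 = 609.1875.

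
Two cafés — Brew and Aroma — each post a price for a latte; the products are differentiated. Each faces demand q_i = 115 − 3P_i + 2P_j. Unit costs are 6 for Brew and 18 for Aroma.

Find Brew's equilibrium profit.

2610.75

Brew's profit: π = (P_{Brew} − 6)(115 − 3P_{Brew} + 2P_{Aroma}).
∂π/∂P_{Brew} = 133 − 6P_{Brew} + 2P_{Aroma} = 0 ⇒ P_{Brew} = 133/6 + (1/3)P_{Aroma}.
Similarly P_{Aroma} = 169/6 + (1/3)P_{Brew}.
Solving the two reaction functions simultaneously: (1 − (1/3)(1/3))P_{Brew} = 133/6 + (1/3)·(169/6), so (8/9)P_{Brew} = 284/9 and P_{Brew} = 35.5.
Then P_{Aroma} = 169/6 + (1/3)·35.5 = 40.
q_{Brew} = 115 − 3·35.5 + 2·40 = 88.5.
Profit = (35.5 − 6)·88.5 = 2610.75.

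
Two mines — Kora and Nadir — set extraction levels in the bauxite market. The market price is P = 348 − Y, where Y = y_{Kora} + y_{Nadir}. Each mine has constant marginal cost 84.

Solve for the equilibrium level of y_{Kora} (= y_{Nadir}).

88

Mine Kora's profit: π = y_{Kora}(348 − (y_{Kora} + y_{Nadir})) − 84y_{Kora}.
∂π/∂y_{Kora} = 264 − 2y_{Kora} − y_{Nadir} = 0, so y_{Kora} = 132 − 0.5y_{Nadir}.
By symmetry y_{Nadir} = y_{Kora}; substituting into the reaction function, 1.5y_{Kora} = 132 and y_{Kora} = 88.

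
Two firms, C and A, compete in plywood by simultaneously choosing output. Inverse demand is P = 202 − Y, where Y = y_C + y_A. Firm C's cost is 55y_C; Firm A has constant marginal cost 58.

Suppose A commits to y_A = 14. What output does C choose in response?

Firm C's profit: π = y_C(202 − (y_C + y_A)) − 55y_C.
∂π/∂y_C = 147 − 2y_C − y_A = 0, so y_C = 73.5 − 0.5y_A.
At y_A = 14: y_C = 73.5 − 0.5·14 = 66.5.

66.5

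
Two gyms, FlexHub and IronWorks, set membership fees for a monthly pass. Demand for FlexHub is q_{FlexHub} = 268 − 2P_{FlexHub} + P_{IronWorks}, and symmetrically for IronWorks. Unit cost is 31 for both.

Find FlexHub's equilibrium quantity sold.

FlexHub's profit: π = (P_{FlexHub} − 31)(268 − 2P_{FlexHub} + P_{IronWorks}).
∂π/∂P_{FlexHub} = 330 − 4P_{FlexHub} + P_{IronWorks} = 0 ⇒ P_{FlexHub} = 82.5 + 0.25P_{IronWorks}.
The game is symmetric, so in equilibrium P_{IronWorks} = P_{FlexHub}: the reaction function gives 0.75P_{FlexHub} = 82.5, hence P_{FlexHub} = 110.
q_{FlexHub} = 268 − 2·110 + 110 = 158.

158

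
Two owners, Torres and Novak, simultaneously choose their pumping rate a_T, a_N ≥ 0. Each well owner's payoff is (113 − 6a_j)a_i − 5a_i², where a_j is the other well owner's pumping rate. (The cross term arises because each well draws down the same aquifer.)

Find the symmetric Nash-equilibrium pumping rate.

7.0625

Torres's payoff is (113 − 6a_N)a_T − 5a_T².
∂π/∂a_T = 113 − 6a_N − 10a_T = 0, so a_T = 11.3 − 0.6a_N.
The game is symmetric, so in equilibrium a_N = a_T: the reaction function gives 1.6a_T = 11.3, hence a_T = 7.0625.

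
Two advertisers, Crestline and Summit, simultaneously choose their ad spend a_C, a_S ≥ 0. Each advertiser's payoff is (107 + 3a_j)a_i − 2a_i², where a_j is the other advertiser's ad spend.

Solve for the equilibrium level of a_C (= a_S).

Crestline's payoff is (107 + 3a_S)a_C − 2a_C².
∂π/∂a_C = 107 + 3a_S − 4a_C = 0, so a_C = 26.75 + 0.75a_S.
The game is symmetric, so in equilibrium a_S = a_C: the reaction function gives 0.25a_C = 26.75, hence a_C = 107.

107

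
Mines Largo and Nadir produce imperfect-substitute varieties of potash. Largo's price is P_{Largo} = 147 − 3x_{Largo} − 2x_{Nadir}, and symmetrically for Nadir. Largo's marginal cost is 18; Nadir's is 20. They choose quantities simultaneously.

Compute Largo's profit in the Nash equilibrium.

792.1875

Mine Largo's profit: π = x_{Largo}(147 − 3x_{Largo} − 2x_{Nadir}) − 18x_{Largo}.
∂π/∂x_{Largo} = 129 − 6x_{Largo} − 2x_{Nadir} = 0 ⇒ x_{Largo} = 21.5 − (1/3)x_{Nadir}.
Similarly x_{Nadir} = 127/6 − (1/3)x_{Largo}.
Substituting the second reaction function into the first: x_{Largo} = 21.5 − (1/3)(127/6 − (1/3)x_{Largo}), which gives (8/9)x_{Largo} = 130/9 ⇒ x_{Largo} = 16.25.
Then x_{Nadir} = 127/6 − (1/3)·16.25 = 15.75.
P_{Largo} = 147 − 3·16.25 − 2·15.75 = 66.75.
Profit = (66.75 − 18)·16.25 = 792.1875.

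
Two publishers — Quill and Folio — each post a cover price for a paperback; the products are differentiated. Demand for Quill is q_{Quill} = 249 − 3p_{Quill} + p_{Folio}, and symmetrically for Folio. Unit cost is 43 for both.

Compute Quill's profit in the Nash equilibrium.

Quill's profit: π = (p_{Quill} − 43)(249 − 3p_{Quill} + p_{Folio}).
∂π/∂p_{Quill} = 378 − 6p_{Quill} + p_{Folio} = 0 ⇒ p_{Quill} = 63 + (1/6)p_{Folio}.
By symmetry p_{Folio} = p_{Quill}; substituting into the reaction function, (5/6)p_{Quill} = 63 and p_{Quill} = 75.6.
q_{Quill} = 249 − 3·75.6 + 75.6 = 97.8.
Profit = (75.6 − 43)·97.8 = 3188.28.

3188.28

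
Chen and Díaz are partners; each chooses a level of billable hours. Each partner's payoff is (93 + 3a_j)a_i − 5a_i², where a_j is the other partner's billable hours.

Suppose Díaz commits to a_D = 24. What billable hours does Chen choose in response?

16.5

Chen's payoff is (93 + 3a_D)a_C − 5a_C².
∂π/∂a_C = 93 + 3a_D − 10a_C = 0, so a_C = 9.3 + 0.3a_D.
At a_D = 24: a_C = 9.3 + 0.3·24 = 16.5.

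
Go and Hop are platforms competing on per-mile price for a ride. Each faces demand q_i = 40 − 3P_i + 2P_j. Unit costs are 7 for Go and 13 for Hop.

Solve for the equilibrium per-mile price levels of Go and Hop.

16.375, 18.625

Go's profit: π = (P_{Go} − 7)(40 − 3P_{Go} + 2P_{Hop}).
∂π/∂P_{Go} = 61 − 6P_{Go} + 2P_{Hop} = 0 ⇒ P_{Go} = 61/6 + (1/3)P_{Hop}.
Similarly P_{Hop} = 79/6 + (1/3)P_{Go}.
Substituting the second reaction function into the first: P_{Go} = 61/6 + (1/3)(79/6 + (1/3)P_{Go}), which gives (8/9)P_{Go} = 131/9 ⇒ P_{Go} = 16.375.
Then P_{Hop} = 79/6 + (1/3)·16.375 = 18.625.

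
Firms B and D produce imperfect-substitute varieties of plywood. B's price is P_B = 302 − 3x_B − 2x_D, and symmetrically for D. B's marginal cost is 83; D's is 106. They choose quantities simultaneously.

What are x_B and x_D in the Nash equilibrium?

28.8125, 23.0625

Firm B's profit: π = x_B(302 − 3x_B − 2x_D) − 83x_B.
∂π/∂x_B = 219 − 6x_B − 2x_D = 0 ⇒ x_B = 36.5 − (1/3)x_D.
Similarly x_D = 98/3 − (1/3)x_B.
Solving the two reaction functions simultaneously: (1 − (−1/3)(−1/3))x_B = 36.5 − (1/3)·(98/3), so (8/9)x_B = 461/18 and x_B = 28.8125.
Then x_D = 98/3 − (1/3)·28.8125 = 23.0625.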